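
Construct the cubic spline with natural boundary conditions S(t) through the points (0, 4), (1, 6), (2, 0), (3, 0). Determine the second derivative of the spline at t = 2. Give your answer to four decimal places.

Write M_i for S''(x_i). With h_i = 1, 1, 1 and divided differences Δ_i = 2, -6, 0, the continuity of S' gives the tridiagonal system
  1·M_0 + 4·M_1 + 1·M_2 = 6(Δ_1 - Δ_0) = -48
  1·M_1 + 4·M_2 + 1·M_3 = 6(Δ_2 - Δ_1) = 36
Natural end conditions: M_0 = M_3 = 0.
Solving the tridiagonal system: M_0 = 0, M_1 = -76/5, M_2 = 64/5, M_3 = 0.

12.8000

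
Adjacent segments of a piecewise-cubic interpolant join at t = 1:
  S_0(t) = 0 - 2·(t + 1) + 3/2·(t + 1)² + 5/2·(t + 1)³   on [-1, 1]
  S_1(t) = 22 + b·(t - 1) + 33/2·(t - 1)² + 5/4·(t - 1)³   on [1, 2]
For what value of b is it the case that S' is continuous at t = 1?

S_0'(t) = -2 + 3·(t + 1) + 15/2·(t + 1)², so S_0'(1) = 34. On the right, S_1'(1) = b, so b = 34.

34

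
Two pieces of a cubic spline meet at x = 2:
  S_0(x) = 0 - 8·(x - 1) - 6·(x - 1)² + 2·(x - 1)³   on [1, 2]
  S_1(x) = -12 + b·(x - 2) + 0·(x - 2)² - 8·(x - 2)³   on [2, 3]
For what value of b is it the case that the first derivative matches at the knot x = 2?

S_0'(x) = -8 - 12·(x - 1) + 6·(x - 1)², so S_0'(2) = -14. On the right, S_1'(2) = b, so b = -14.

-14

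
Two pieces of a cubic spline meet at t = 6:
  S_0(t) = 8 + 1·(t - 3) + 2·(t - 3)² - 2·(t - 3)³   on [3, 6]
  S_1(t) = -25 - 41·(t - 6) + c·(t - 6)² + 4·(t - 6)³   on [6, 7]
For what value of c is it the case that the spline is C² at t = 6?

-16

S_0''(t) = 4 - 12·(t - 3), so S_0''(6) = -32. On the right, S_1''(6) = 2c, so c = -16.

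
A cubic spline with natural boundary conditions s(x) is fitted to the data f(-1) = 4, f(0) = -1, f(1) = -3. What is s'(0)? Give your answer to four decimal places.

-3.5000

With M_i denoting the second derivative at x_i, h_i = 1, 1, and Δ_i = (y_(i+1) − y_i)/h_i = -5, -2:
  1·M_0 + 4·M_1 + 1·M_2 = 6(Δ_1 - Δ_0) = 18
Natural end conditions: M_0 = M_2 = 0.
Solving: M_0 = 0, M_1 = 9/2, M_2 = 0.
On [0, 1], s'(x) = b_1 + 2c_1·x + 3d_1·x² with b_1 = Δ_1 - h_1(2M_1 + M_2)/6 = -7/2, c_1 = M_1/2 = 9/4, d_1 = (M_2 - M_1)/(6h_1) = -3/4. So s'(0) = -7/2.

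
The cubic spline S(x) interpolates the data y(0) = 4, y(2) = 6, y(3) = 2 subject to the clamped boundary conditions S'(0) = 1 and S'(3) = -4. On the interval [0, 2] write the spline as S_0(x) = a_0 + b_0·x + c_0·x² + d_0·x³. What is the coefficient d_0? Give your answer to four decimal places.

Write σ_i for S''(x_i). With h_i = 2, 1 and divided differences Δ_i = 1, -4, the continuity of S' gives the tridiagonal system
  2·σ_0 + 6·σ_1 + 1·σ_2 = 6(Δ_1 - Δ_0) = -30
Clamped end conditions give two more equations: 2h_0·σ_0 + h_0·σ_1 = 6(Δ_0 - S'(0)) = 0 and h_1·σ_1 + 2h_1·σ_2 = 6(S'(3) - Δ_1) = 0.
Forward elimination and back-substitution give σ_0 = 10/3, σ_1 = -20/3, σ_2 = 10/3.
On [0, 2], with S_0(x) = a_0 + b_0·x + c_0·x² + d_0·x³: c_0 = σ_0/2 = 5/3, d_0 = (σ_1 - σ_0)/(6h_0) = -5/6, b_0 = Δ_0 - h_0(2σ_0 + σ_1)/6 = 1.

-0.8333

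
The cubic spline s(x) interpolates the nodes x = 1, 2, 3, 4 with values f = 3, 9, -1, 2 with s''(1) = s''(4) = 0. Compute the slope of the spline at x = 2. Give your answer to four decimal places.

-4.2667

Write σ_i for s''(x_i). With h_i = 1, 1, 1 and divided differences Δ_i = 6, -10, 3, the continuity of s' gives the tridiagonal system
  1·σ_0 + 4·σ_1 + 1·σ_2 = 6(Δ_1 - Δ_0) = -96
  1·σ_1 + 4·σ_2 + 1·σ_3 = 6(Δ_2 - Δ_1) = 78
Natural end conditions: σ_0 = σ_3 = 0.
Hence σ_0 = 0, σ_1 = -154/5, σ_2 = 136/5, σ_3 = 0.
On [2, 3], s'(x) = b_1 + 2c_1·(x - 2) + 3d_1·(x - 2)² with b_1 = Δ_1 - h_1(2σ_1 + σ_2)/6 = -64/15, c_1 = σ_1/2 = -77/5, d_1 = (σ_2 - σ_1)/(6h_1) = 29/3. So s'(2) = -64/15.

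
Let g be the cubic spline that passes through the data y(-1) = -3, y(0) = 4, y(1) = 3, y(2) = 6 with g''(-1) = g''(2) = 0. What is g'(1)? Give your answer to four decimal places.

Let M_i = g''(x_i). Step sizes h_i = 1, 1, 1; slopes of the chords Δ_i = (y_(i+1) - y_i)/h_i = 7, -1, 3.
  1·M_0 + 4·M_1 + 1·M_2 = 6(Δ_1 - Δ_0) = -48
  1·M_1 + 4·M_2 + 1·M_3 = 6(Δ_2 - Δ_1) = 24
Natural end conditions: M_0 = M_3 = 0.
Solving: M_0 = 0, M_1 = -72/5, M_2 = 48/5, M_3 = 0.
On [1, 2], g'(x) = b_2 + 2c_2·(x - 1) + 3d_2·(x - 1)² with b_2 = Δ_2 - h_2(2M_2 + M_3)/6 = -1/5, c_2 = M_2/2 = 24/5, d_2 = (M_3 - M_2)/(6h_2) = -8/5. So g'(1) = -1/5.

-0.2000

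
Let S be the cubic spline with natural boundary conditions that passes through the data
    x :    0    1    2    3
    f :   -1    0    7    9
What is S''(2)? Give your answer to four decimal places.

-10.4000

Let σ_i = S''(x_i). Step sizes h_i = 1, 1, 1; slopes of the chords Δ_i = (y_(i+1) - y_i)/h_i = 1, 7, 2.
  1·σ_0 + 4·σ_1 + 1·σ_2 = 6(Δ_1 - Δ_0) = 36
  1·σ_1 + 4·σ_2 + 1·σ_3 = 6(Δ_2 - Δ_1) = -30
Natural end conditions: σ_0 = σ_3 = 0.
Forward elimination and back-substitution give σ_0 = 0, σ_1 = 58/5, σ_2 = -52/5, σ_3 = 0.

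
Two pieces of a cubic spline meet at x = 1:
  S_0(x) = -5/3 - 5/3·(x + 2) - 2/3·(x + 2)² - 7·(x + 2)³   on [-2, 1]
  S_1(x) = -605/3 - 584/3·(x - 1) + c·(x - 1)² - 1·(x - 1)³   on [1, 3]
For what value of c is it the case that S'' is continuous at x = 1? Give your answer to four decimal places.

S_0''(x) = -4/3 - 42·(x + 2), so S_0''(1) = -382/3. On the right, S_1''(1) = 2c, so c = -191/3.

-63.6667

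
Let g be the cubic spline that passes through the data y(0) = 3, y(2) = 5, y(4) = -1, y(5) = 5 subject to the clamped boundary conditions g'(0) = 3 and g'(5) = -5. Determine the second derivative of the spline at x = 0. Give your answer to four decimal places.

Let σ_i = g''(x_i). Step sizes h_i = 2, 2, 1; slopes of the chords Δ_i = (y_(i+1) - y_i)/h_i = 1, -3, 6.
  2·σ_0 + 8·σ_1 + 2·σ_2 = 6(Δ_1 - Δ_0) = -24
  2·σ_1 + 6·σ_2 + 1·σ_3 = 6(Δ_2 - Δ_1) = 54
Clamped end conditions give two more equations: 2h_0·σ_0 + h_0·σ_1 = 6(Δ_0 - g'(0)) = -12 and h_2·σ_2 + 2h_2·σ_3 = 6(g'(5) - Δ_2) = -66.
Solving the tridiagonal system: σ_0 = 22/23, σ_1 = -182/23, σ_2 = 430/23, σ_3 = -974/23.

0.9565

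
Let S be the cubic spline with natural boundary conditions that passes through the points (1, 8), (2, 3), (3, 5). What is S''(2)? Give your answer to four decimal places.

With M_i denoting the second derivative at x_i, h_i = 1, 1, and Δ_i = (y_(i+1) − y_i)/h_i = -5, 2:
  1·M_0 + 4·M_1 + 1·M_2 = 6(Δ_1 - Δ_0) = 42
Natural end conditions: M_0 = M_2 = 0.
Solving: M_0 = 0, M_1 = 21/2, M_2 = 0.

10.5000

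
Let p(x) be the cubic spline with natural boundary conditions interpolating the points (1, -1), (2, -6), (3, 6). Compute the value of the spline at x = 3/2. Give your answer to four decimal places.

-5.0938

Write σ_i for p''(x_i). With h_i = 1, 1 and divided differences Δ_i = -5, 12, the continuity of p' gives the tridiagonal system
  1·σ_0 + 4·σ_1 + 1·σ_2 = 6(Δ_1 - Δ_0) = 102
Natural end conditions: σ_0 = σ_2 = 0.
Solving the tridiagonal system: σ_0 = 0, σ_1 = 51/2, σ_2 = 0.
On [1, 2], p(x) = -1 - 37/4·(x - 1) + 0·(x - 1)² + 17/4·(x - 1)³.
With (x - 1) = 1/2: p(3/2) = -163/32.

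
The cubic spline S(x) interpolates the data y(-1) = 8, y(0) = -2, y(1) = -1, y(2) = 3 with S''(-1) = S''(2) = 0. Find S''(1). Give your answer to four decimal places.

0.4000

With σ_i denoting the second derivative at x_i, h_i = 1, 1, 1, and Δ_i = (y_(i+1) − y_i)/h_i = -10, 1, 4:
  1·σ_0 + 4·σ_1 + 1·σ_2 = 6(Δ_1 - Δ_0) = 66
  1·σ_1 + 4·σ_2 + 1·σ_3 = 6(Δ_2 - Δ_1) = 18
Natural end conditions: σ_0 = σ_3 = 0.
Hence σ_0 = 0, σ_1 = 82/5, σ_2 = 2/5, σ_3 = 0.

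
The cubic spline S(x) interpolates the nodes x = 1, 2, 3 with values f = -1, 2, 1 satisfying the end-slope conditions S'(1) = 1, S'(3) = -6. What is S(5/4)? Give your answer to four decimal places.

-0.5195

Let M_i = S''(x_i). Step sizes h_i = 1, 1; slopes of the chords Δ_i = (y_(i+1) - y_i)/h_i = 3, -1.
  1·M_0 + 4·M_1 + 1·M_2 = 6(Δ_1 - Δ_0) = -24
Clamped end conditions give two more equations: 2h_0·M_0 + h_0·M_1 = 6(Δ_0 - S'(1)) = 12 and h_1·M_1 + 2h_1·M_2 = 6(S'(3) - Δ_1) = -30.
Hence M_0 = 17/2, M_1 = -5, M_2 = -25/2.
On [1, 2], S(x) = -1 + 1·(x - 1) + 17/4·(x - 1)² - 9/4·(x - 1)³.
With (x - 1) = 1/4: S(5/4) = -133/256.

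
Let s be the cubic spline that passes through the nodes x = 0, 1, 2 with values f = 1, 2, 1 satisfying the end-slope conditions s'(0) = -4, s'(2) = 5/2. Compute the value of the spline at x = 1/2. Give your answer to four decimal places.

Write M_i for s''(x_i). With h_i = 1, 1 and divided differences Δ_i = 1, -1, the continuity of s' gives the tridiagonal system
  1·M_0 + 4·M_1 + 1·M_2 = 6(Δ_1 - Δ_0) = -12
Clamped end conditions give two more equations: 2h_0·M_0 + h_0·M_1 = 6(Δ_0 - s'(0)) = 30 and h_1·M_1 + 2h_1·M_2 = 6(s'(2) - Δ_1) = 21.
Forward elimination and back-substitution give M_0 = 85/4, M_1 = -25/2, M_2 = 67/4.
On [0, 1], s(x) = 1 - 4·x + 85/8·x² - 45/8·x³.
With x = 1/2: s(1/2) = 61/64.

0.9531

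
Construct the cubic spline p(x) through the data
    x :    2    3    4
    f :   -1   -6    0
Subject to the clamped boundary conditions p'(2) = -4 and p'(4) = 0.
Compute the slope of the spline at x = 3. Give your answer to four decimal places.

1.7500

Let M_i = p''(x_i). Step sizes h_i = 1, 1; slopes of the chords Δ_i = (y_(i+1) - y_i)/h_i = -5, 6.
  1·M_0 + 4·M_1 + 1·M_2 = 6(Δ_1 - Δ_0) = 66
Clamped end conditions give two more equations: 2h_0·M_0 + h_0·M_1 = 6(Δ_0 - p'(2)) = -6 and h_1·M_1 + 2h_1·M_2 = 6(p'(4) - Δ_1) = -36.
Solving: M_0 = -35/2, M_1 = 29, M_2 = -65/2.
On [3, 4], p'(x) = b_1 + 2c_1·(x - 3) + 3d_1·(x - 3)² with b_1 = Δ_1 - h_1(2M_1 + M_2)/6 = 7/4, c_1 = M_1/2 = 29/2, d_1 = (M_2 - M_1)/(6h_1) = -41/4. So p'(3) = 7/4.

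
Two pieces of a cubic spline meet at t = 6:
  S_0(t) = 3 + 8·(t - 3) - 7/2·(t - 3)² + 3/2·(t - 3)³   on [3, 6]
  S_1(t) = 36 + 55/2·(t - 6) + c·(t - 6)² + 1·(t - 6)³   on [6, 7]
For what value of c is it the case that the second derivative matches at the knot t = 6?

10

S_0''(t) = -7 + 9·(t - 3), so S_0''(6) = 20. On the right, S_1''(6) = 2c, so c = 10.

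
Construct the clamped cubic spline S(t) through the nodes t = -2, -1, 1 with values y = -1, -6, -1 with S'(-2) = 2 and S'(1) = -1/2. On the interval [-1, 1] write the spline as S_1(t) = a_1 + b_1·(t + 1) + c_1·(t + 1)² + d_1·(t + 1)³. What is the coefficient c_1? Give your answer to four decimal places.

Put M_i = S'' at the i-th knot. Here h = (1, 2) and Δ = (-5, 5/2), so the interior equations h_(i-1)·M_(i-1) + 2(h_(i-1)+h_i)·M_i + h_i·M_(i+1) = 6(Δ_i − Δ_(i-1)) read
  1·M_0 + 6·M_1 + 2·M_2 = 6(Δ_1 - Δ_0) = 45
Clamped end conditions give two more equations: 2h_0·M_0 + h_0·M_1 = 6(Δ_0 - S'(-2)) = -42 and h_1·M_1 + 2h_1·M_2 = 6(S'(1) - Δ_1) = -18.
Solving: M_0 = -88/3, M_1 = 50/3, M_2 = -77/6.
On [-1, 1], with S_1(t) = a_1 + b_1·(t + 1) + c_1·(t + 1)² + d_1·(t + 1)³: c_1 = M_1/2 = 25/3, d_1 = (M_2 - M_1)/(6h_1) = -59/24, b_1 = Δ_1 - h_1(2M_1 + M_2)/6 = -13/3.

8.3333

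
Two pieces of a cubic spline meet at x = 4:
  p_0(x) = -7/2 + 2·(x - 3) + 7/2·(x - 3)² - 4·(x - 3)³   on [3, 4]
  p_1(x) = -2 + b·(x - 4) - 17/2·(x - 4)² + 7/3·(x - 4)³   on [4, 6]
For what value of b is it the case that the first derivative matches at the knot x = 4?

-3

p_0'(x) = 2 + 7·(x - 3) - 12·(x - 3)², so p_0'(4) = -3. On the right, p_1'(4) = b, so b = -3.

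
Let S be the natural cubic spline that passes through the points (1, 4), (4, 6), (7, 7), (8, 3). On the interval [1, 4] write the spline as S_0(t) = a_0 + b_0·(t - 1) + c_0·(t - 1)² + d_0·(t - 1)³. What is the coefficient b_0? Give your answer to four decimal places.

With σ_i denoting the second derivative at x_i, h_i = 3, 3, 1, and Δ_i = (y_(i+1) − y_i)/h_i = 2/3, 1/3, -4:
  3·σ_0 + 12·σ_1 + 3·σ_2 = 6(Δ_1 - Δ_0) = -2
  3·σ_1 + 8·σ_2 + 1·σ_3 = 6(Δ_2 - Δ_1) = -26
Natural end conditions: σ_0 = σ_3 = 0.
Hence σ_0 = 0, σ_1 = 62/87, σ_2 = -102/29, σ_3 = 0.
On [1, 4], with S_0(t) = a_0 + b_0·(t - 1) + c_0·(t - 1)² + d_0·(t - 1)³: c_0 = σ_0/2 = 0, d_0 = (σ_1 - σ_0)/(6h_0) = 31/783, b_0 = Δ_0 - h_0(2σ_0 + σ_1)/6 = 9/29.

0.3103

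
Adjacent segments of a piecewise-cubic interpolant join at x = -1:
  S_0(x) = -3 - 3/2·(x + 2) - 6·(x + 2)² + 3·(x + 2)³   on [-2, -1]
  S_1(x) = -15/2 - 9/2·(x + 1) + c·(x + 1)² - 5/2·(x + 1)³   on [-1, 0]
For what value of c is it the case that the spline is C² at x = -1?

S_0''(x) = -12 + 18·(x + 2), so S_0''(-1) = 6. On the right, S_1''(-1) = 2c, so c = 3.

3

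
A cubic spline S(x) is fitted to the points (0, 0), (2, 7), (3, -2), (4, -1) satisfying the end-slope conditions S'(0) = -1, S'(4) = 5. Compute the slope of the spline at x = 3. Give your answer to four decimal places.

-5.9773

Write σ_i for S''(x_i). With h_i = 2, 1, 1 and divided differences Δ_i = 7/2, -9, 1, the continuity of S' gives the tridiagonal system
  2·σ_0 + 6·σ_1 + 1·σ_2 = 6(Δ_1 - Δ_0) = -75
  1·σ_1 + 4·σ_2 + 1·σ_3 = 6(Δ_2 - Δ_1) = 60
Clamped end conditions give two more equations: 2h_0·σ_0 + h_0·σ_1 = 6(Δ_0 - S'(0)) = 27 and h_2·σ_2 + 2h_2·σ_3 = 6(S'(4) - Δ_2) = 24.
Solving: σ_0 = 387/22, σ_1 = -477/22, σ_2 = 219/11, σ_3 = 45/22.
On [3, 4], S'(x) = b_2 + 2c_2·(x - 3) + 3d_2·(x - 3)² with b_2 = Δ_2 - h_2(2σ_2 + σ_3)/6 = -263/44, c_2 = σ_2/2 = 219/22, d_2 = (σ_3 - σ_2)/(6h_2) = -131/44. So S'(3) = -263/44.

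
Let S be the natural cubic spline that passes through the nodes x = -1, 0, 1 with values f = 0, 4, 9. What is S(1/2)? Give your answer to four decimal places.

Write M_i for S''(x_i). With h_i = 1, 1 and divided differences Δ_i = 4, 5, the continuity of S' gives the tridiagonal system
  1·M_0 + 4·M_1 + 1·M_2 = 6(Δ_1 - Δ_0) = 6
Natural end conditions: M_0 = M_2 = 0.
Solving: M_0 = 0, M_1 = 3/2, M_2 = 0.
On [0, 1], S(x) = 4 + 9/2·x + 3/4·x² - 1/4·x³.
With x = 1/2: S(1/2) = 205/32.

6.4063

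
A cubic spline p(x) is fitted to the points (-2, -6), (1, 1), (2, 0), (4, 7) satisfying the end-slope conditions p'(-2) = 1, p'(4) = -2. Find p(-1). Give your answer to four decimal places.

With M_i denoting the second derivative at x_i, h_i = 3, 1, 2, and Δ_i = (y_(i+1) − y_i)/h_i = 7/3, -1, 7/2:
  3·M_0 + 8·M_1 + 1·M_2 = 6(Δ_1 - Δ_0) = -20
  1·M_1 + 6·M_2 + 2·M_3 = 6(Δ_2 - Δ_1) = 27
Clamped end conditions give two more equations: 2h_0·M_0 + h_0·M_1 = 6(Δ_0 - p'(-2)) = 8 and h_2·M_2 + 2h_2·M_3 = 6(p'(4) - Δ_2) = -33.
Hence M_0 = 55/14, M_1 = -109/21, M_2 = 409/42, M_3 = -551/42.
On [-2, 1], p(x) = -6 + 1·(x + 2) + 55/28·(x + 2)² - 383/756·(x + 2)³.
With (x + 2) = 1: p(-1) = -1339/378.

-3.5423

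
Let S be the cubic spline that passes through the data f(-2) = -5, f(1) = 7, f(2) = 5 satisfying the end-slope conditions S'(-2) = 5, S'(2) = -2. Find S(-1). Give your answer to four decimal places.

0.4722

With M_i denoting the second derivative at x_i, h_i = 3, 1, and Δ_i = (y_(i+1) − y_i)/h_i = 4, -2:
  3·M_0 + 8·M_1 + 1·M_2 = 6(Δ_1 - Δ_0) = -36
Clamped end conditions give two more equations: 2h_0·M_0 + h_0·M_1 = 6(Δ_0 - S'(-2)) = -6 and h_1·M_1 + 2h_1·M_2 = 6(S'(2) - Δ_1) = 0.
Forward elimination and back-substitution give M_0 = 7/4, M_1 = -11/2, M_2 = 11/4.
On [-2, 1], S(x) = -5 + 5·(x + 2) + 7/8·(x + 2)² - 29/72·(x + 2)³.
With (x + 2) = 1: S(-1) = 17/36.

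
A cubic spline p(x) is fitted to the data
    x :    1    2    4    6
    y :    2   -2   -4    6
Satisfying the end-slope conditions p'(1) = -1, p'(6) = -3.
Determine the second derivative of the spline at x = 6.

-16

Let M_i = p''(x_i). Step sizes h_i = 1, 2, 2; slopes of the chords Δ_i = (y_(i+1) - y_i)/h_i = -4, -1, 5.
  1·M_0 + 6·M_1 + 2·M_2 = 6(Δ_1 - Δ_0) = 18
  2·M_1 + 8·M_2 + 2·M_3 = 6(Δ_2 - Δ_1) = 36
Clamped end conditions give two more equations: 2h_0·M_0 + h_0·M_1 = 6(Δ_0 - p'(1)) = -18 and h_2·M_2 + 2h_2·M_3 = 6(p'(6) - Δ_2) = -48.
Hence M_0 = -10, M_1 = 2, M_2 = 8, M_3 = -16.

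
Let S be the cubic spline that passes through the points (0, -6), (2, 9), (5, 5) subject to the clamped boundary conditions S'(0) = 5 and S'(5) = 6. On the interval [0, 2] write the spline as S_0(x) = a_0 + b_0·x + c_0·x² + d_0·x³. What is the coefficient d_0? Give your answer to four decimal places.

With m_i denoting the second derivative at x_i, h_i = 2, 3, and Δ_i = (y_(i+1) − y_i)/h_i = 15/2, -4/3:
  2·m_0 + 10·m_1 + 3·m_2 = 6(Δ_1 - Δ_0) = -53
Clamped end conditions give two more equations: 2h_0·m_0 + h_0·m_1 = 6(Δ_0 - S'(0)) = 15 and h_1·m_1 + 2h_1·m_2 = 6(S'(5) - Δ_1) = 44.
Hence m_0 = 37/4, m_1 = -11, m_2 = 77/6.
On [0, 2], with S_0(x) = a_0 + b_0·x + c_0·x² + d_0·x³: c_0 = m_0/2 = 37/8, d_0 = (m_1 - m_0)/(6h_0) = -27/16, b_0 = Δ_0 - h_0(2m_0 + m_1)/6 = 5.

-1.6875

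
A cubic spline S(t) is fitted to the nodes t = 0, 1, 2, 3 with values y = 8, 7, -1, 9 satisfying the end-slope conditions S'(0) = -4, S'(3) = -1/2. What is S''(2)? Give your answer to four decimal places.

47.9333

Let M_i = S''(x_i). Step sizes h_i = 1, 1, 1; slopes of the chords Δ_i = (y_(i+1) - y_i)/h_i = -1, -8, 10.
  1·M_0 + 4·M_1 + 1·M_2 = 6(Δ_1 - Δ_0) = -42
  1·M_1 + 4·M_2 + 1·M_3 = 6(Δ_2 - Δ_1) = 108
Clamped end conditions give two more equations: 2h_0·M_0 + h_0·M_1 = 6(Δ_0 - S'(0)) = 18 and h_2·M_2 + 2h_2·M_3 = 6(S'(3) - Δ_2) = -63.
Solving: M_0 = 347/15, M_1 = -424/15, M_2 = 719/15, M_3 = -832/15.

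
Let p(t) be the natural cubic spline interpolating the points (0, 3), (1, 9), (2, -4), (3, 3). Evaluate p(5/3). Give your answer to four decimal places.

-0.2148

Write M_i for p''(x_i). With h_i = 1, 1, 1 and divided differences Δ_i = 6, -13, 7, the continuity of p' gives the tridiagonal system
  1·M_0 + 4·M_1 + 1·M_2 = 6(Δ_1 - Δ_0) = -114
  1·M_1 + 4·M_2 + 1·M_3 = 6(Δ_2 - Δ_1) = 120
Natural end conditions: M_0 = M_3 = 0.
Solving: M_0 = 0, M_1 = -192/5, M_2 = 198/5, M_3 = 0.
On [1, 2], p(t) = 9 - 34/5·(t - 1) - 96/5·(t - 1)² + 13·(t - 1)³.
With (t - 1) = 2/3: p(5/3) = -29/135.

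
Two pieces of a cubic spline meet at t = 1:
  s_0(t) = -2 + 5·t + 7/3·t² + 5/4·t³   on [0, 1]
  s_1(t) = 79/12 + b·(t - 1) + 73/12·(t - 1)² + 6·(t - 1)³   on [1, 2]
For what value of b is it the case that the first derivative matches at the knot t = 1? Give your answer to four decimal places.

13.4167

s_0'(t) = 5 + 14/3·t + 15/4·t², so s_0'(1) = 161/12. On the right, s_1'(1) = b, so b = 161/12.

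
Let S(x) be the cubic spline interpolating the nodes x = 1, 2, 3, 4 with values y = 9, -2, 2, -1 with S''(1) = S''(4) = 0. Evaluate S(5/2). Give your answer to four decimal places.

-0.6000

Write M_i for S''(x_i). With h_i = 1, 1, 1 and divided differences Δ_i = -11, 4, -3, the continuity of S' gives the tridiagonal system
  1·M_0 + 4·M_1 + 1·M_2 = 6(Δ_1 - Δ_0) = 90
  1·M_1 + 4·M_2 + 1·M_3 = 6(Δ_2 - Δ_1) = -42
Natural end conditions: M_0 = M_3 = 0.
Hence M_0 = 0, M_1 = 134/5, M_2 = -86/5, M_3 = 0.
On [2, 3], S(x) = -2 - 31/15·(x - 2) + 67/5·(x - 2)² - 22/3·(x - 2)³.
With (x - 2) = 1/2: S(5/2) = -3/5.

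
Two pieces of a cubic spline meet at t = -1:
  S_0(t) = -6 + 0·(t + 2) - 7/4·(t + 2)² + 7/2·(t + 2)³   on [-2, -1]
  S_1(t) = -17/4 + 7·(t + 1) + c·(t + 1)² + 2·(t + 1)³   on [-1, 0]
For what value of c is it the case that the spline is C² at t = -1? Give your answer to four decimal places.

8.7500

S_0''(t) = -7/2 + 21·(t + 2), so S_0''(-1) = 35/2. On the right, S_1''(-1) = 2c, so c = 35/4.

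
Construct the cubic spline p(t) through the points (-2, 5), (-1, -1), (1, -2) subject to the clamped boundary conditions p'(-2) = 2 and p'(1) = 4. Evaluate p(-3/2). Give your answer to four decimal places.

3.1979

Write m_i for p''(x_i). With h_i = 1, 2 and divided differences Δ_i = -6, -1/2, the continuity of p' gives the tridiagonal system
  1·m_0 + 6·m_1 + 2·m_2 = 6(Δ_1 - Δ_0) = 33
Clamped end conditions give two more equations: 2h_0·m_0 + h_0·m_1 = 6(Δ_0 - p'(-2)) = -48 and h_1·m_1 + 2h_1·m_2 = 6(p'(1) - Δ_1) = 27.
Solving: m_0 = -173/6, m_1 = 29/3, m_2 = 23/12.
On [-2, -1], p(t) = 5 + 2·(t + 2) - 173/12·(t + 2)² + 77/12·(t + 2)³.
With (t + 2) = 1/2: p(-3/2) = 307/96.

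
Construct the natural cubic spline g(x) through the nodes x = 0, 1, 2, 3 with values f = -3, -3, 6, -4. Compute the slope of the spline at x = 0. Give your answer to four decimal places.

-3.6667

Write M_i for g''(x_i). With h_i = 1, 1, 1 and divided differences Δ_i = 0, 9, -10, the continuity of g' gives the tridiagonal system
  1·M_0 + 4·M_1 + 1·M_2 = 6(Δ_1 - Δ_0) = 54
  1·M_1 + 4·M_2 + 1·M_3 = 6(Δ_2 - Δ_1) = -114
Natural end conditions: M_0 = M_3 = 0.
Solving: M_0 = 0, M_1 = 22, M_2 = -34, M_3 = 0.
On [0, 1], g'(x) = b_0 + 2c_0·x + 3d_0·x² with b_0 = Δ_0 - h_0(2M_0 + M_1)/6 = -11/3, c_0 = M_0/2 = 0, d_0 = (M_1 - M_0)/(6h_0) = 11/3. So g'(0) = -11/3.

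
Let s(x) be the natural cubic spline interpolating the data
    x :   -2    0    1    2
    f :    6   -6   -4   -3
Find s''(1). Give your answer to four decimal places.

With M_i denoting the second derivative at x_i, h_i = 2, 1, 1, and Δ_i = (y_(i+1) − y_i)/h_i = -6, 2, 1:
  2·M_0 + 6·M_1 + 1·M_2 = 6(Δ_1 - Δ_0) = 48
  1·M_1 + 4·M_2 + 1·M_3 = 6(Δ_2 - Δ_1) = -6
Natural end conditions: M_0 = M_3 = 0.
Solving: M_0 = 0, M_1 = 198/23, M_2 = -84/23, M_3 = 0.

-3.6522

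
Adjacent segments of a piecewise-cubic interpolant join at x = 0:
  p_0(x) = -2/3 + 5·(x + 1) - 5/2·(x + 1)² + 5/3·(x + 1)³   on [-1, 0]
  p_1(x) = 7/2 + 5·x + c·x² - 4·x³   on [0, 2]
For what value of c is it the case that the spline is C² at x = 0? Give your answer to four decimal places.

2.5000

p_0''(x) = -5 + 10·(x + 1), so p_0''(0) = 5. On the right, p_1''(0) = 2c, so c = 5/2.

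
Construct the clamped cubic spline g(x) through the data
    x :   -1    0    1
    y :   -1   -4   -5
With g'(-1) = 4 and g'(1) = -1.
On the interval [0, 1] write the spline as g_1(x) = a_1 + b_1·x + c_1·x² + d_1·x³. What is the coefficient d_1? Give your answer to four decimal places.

-2.7500

Put m_i = g'' at the i-th knot. Here h = (1, 1) and Δ = (-3, -1), so the interior equations h_(i-1)·m_(i-1) + 2(h_(i-1)+h_i)·m_i + h_i·m_(i+1) = 6(Δ_i − Δ_(i-1)) read
  1·m_0 + 4·m_1 + 1·m_2 = 6(Δ_1 - Δ_0) = 12
Clamped end conditions give two more equations: 2h_0·m_0 + h_0·m_1 = 6(Δ_0 - g'(-1)) = -42 and h_1·m_1 + 2h_1·m_2 = 6(g'(1) - Δ_1) = 0.
Solving: m_0 = -53/2, m_1 = 11, m_2 = -11/2.
On [0, 1], with g_1(x) = a_1 + b_1·x + c_1·x² + d_1·x³: c_1 = m_1/2 = 11/2, d_1 = (m_2 - m_1)/(6h_1) = -11/4, b_1 = Δ_1 - h_1(2m_1 + m_2)/6 = -15/4.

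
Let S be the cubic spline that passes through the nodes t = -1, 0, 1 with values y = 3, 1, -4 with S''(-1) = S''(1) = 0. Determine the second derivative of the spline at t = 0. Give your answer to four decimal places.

Write σ_i for S''(x_i). With h_i = 1, 1 and divided differences Δ_i = -2, -5, the continuity of S' gives the tridiagonal system
  1·σ_0 + 4·σ_1 + 1·σ_2 = 6(Δ_1 - Δ_0) = -18
Natural end conditions: σ_0 = σ_2 = 0.
Hence σ_0 = 0, σ_1 = -9/2, σ_2 = 0.

-4.5000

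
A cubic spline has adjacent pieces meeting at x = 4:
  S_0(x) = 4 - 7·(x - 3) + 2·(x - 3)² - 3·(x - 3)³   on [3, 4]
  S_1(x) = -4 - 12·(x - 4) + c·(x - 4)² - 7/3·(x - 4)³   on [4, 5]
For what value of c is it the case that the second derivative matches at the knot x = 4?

S_0''(x) = 4 - 18·(x - 3), so S_0''(4) = -14. On the right, S_1''(4) = 2c, so c = -7.

-7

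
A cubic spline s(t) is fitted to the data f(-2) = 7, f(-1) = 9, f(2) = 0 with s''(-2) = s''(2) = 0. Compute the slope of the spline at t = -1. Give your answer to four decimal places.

0.7500

Write σ_i for s''(x_i). With h_i = 1, 3 and divided differences Δ_i = 2, -3, the continuity of s' gives the tridiagonal system
  1·σ_0 + 8·σ_1 + 3·σ_2 = 6(Δ_1 - Δ_0) = -30
Natural end conditions: σ_0 = σ_2 = 0.
Forward elimination and back-substitution give σ_0 = 0, σ_1 = -15/4, σ_2 = 0.
On [-1, 2], s'(t) = b_1 + 2c_1·(t + 1) + 3d_1·(t + 1)² with b_1 = Δ_1 - h_1(2σ_1 + σ_2)/6 = 3/4, c_1 = σ_1/2 = -15/8, d_1 = (σ_2 - σ_1)/(6h_1) = 5/24. So s'(-1) = 3/4.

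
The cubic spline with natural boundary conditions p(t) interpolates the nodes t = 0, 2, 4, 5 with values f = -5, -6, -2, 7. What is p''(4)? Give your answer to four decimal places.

6.9545

With σ_i denoting the second derivative at x_i, h_i = 2, 2, 1, and Δ_i = (y_(i+1) − y_i)/h_i = -1/2, 2, 9:
  2·σ_0 + 8·σ_1 + 2·σ_2 = 6(Δ_1 - Δ_0) = 15
  2·σ_1 + 6·σ_2 + 1·σ_3 = 6(Δ_2 - Δ_1) = 42
Natural end conditions: σ_0 = σ_3 = 0.
Solving the tridiagonal system: σ_0 = 0, σ_1 = 3/22, σ_2 = 153/22, σ_3 = 0.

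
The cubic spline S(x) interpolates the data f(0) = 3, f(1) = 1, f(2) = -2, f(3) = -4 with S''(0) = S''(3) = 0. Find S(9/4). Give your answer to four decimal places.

With m_i denoting the second derivative at x_i, h_i = 1, 1, 1, and Δ_i = (y_(i+1) − y_i)/h_i = -2, -3, -2:
  1·m_0 + 4·m_1 + 1·m_2 = 6(Δ_1 - Δ_0) = -6
  1·m_1 + 4·m_2 + 1·m_3 = 6(Δ_2 - Δ_1) = 6
Natural end conditions: m_0 = m_3 = 0.
Solving: m_0 = 0, m_1 = -2, m_2 = 2, m_3 = 0.
On [2, 3], S(x) = -2 - 8/3·(x - 2) + 1·(x - 2)² - 1/3·(x - 2)³.
With (x - 2) = 1/4: S(9/4) = -167/64.

-2.6094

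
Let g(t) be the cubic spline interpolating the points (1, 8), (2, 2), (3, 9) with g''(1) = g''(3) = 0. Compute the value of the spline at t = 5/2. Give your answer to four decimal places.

Put σ_i = g'' at the i-th knot. Here h = (1, 1) and Δ = (-6, 7), so the interior equations h_(i-1)·σ_(i-1) + 2(h_(i-1)+h_i)·σ_i + h_i·σ_(i+1) = 6(Δ_i − Δ_(i-1)) read
  1·σ_0 + 4·σ_1 + 1·σ_2 = 6(Δ_1 - Δ_0) = 78
Natural end conditions: σ_0 = σ_2 = 0.
Forward elimination and back-substitution give σ_0 = 0, σ_1 = 39/2, σ_2 = 0.
On [2, 3], g(t) = 2 + 1/2·(t - 2) + 39/4·(t - 2)² - 13/4·(t - 2)³.
With (t - 2) = 1/2: g(5/2) = 137/32.

4.2813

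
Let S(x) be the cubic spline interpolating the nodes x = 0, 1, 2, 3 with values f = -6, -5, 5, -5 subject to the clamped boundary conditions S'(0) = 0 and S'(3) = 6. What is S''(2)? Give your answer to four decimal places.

With M_i denoting the second derivative at x_i, h_i = 1, 1, 1, and Δ_i = (y_(i+1) − y_i)/h_i = 1, 10, -10:
  1·M_0 + 4·M_1 + 1·M_2 = 6(Δ_1 - Δ_0) = 54
  1·M_1 + 4·M_2 + 1·M_3 = 6(Δ_2 - Δ_1) = -120
Clamped end conditions give two more equations: 2h_0·M_0 + h_0·M_1 = 6(Δ_0 - S'(0)) = 6 and h_2·M_2 + 2h_2·M_3 = 6(S'(3) - Δ_2) = 96.
Solving: M_0 = -62/5, M_1 = 154/5, M_2 = -284/5, M_3 = 382/5.

-56.8000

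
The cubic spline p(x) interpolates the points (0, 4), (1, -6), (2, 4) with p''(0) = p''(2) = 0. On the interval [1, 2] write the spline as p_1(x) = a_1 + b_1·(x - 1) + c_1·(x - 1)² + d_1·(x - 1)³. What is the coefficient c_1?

With m_i denoting the second derivative at x_i, h_i = 1, 1, and Δ_i = (y_(i+1) − y_i)/h_i = -10, 10:
  1·m_0 + 4·m_1 + 1·m_2 = 6(Δ_1 - Δ_0) = 120
Natural end conditions: m_0 = m_2 = 0.
Forward elimination and back-substitution give m_0 = 0, m_1 = 30, m_2 = 0.
On [1, 2], with p_1(x) = a_1 + b_1·(x - 1) + c_1·(x - 1)² + d_1·(x - 1)³: c_1 = m_1/2 = 15, d_1 = (m_2 - m_1)/(6h_1) = -5, b_1 = Δ_1 - h_1(2m_1 + m_2)/6 = 0.

15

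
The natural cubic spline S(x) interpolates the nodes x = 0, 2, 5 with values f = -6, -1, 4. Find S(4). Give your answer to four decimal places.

2.5556

With σ_i denoting the second derivative at x_i, h_i = 2, 3, and Δ_i = (y_(i+1) − y_i)/h_i = 5/2, 5/3:
  2·σ_0 + 10·σ_1 + 3·σ_2 = 6(Δ_1 - Δ_0) = -5
Natural end conditions: σ_0 = σ_2 = 0.
Hence σ_0 = 0, σ_1 = -1/2, σ_2 = 0.
On [2, 5], S(x) = -1 + 13/6·(x - 2) - 1/4·(x - 2)² + 1/36·(x - 2)³.
With (x - 2) = 2: S(4) = 23/9.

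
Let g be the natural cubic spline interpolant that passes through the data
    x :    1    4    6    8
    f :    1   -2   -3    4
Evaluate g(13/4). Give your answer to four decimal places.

Let M_i = g''(x_i). Step sizes h_i = 3, 2, 2; slopes of the chords Δ_i = (y_(i+1) - y_i)/h_i = -1, -1/2, 7/2.
  3·M_0 + 10·M_1 + 2·M_2 = 6(Δ_1 - Δ_0) = 3
  2·M_1 + 8·M_2 + 2·M_3 = 6(Δ_2 - Δ_1) = 24
Natural end conditions: M_0 = M_3 = 0.
Hence M_0 = 0, M_1 = -6/19, M_2 = 117/38, M_3 = 0.
On [1, 4], g(x) = 1 - 16/19·(x - 1) + 0·(x - 1)² - 1/57·(x - 1)³.
With (x - 1) = 9/4: g(13/4) = -1331/1216.

-1.0946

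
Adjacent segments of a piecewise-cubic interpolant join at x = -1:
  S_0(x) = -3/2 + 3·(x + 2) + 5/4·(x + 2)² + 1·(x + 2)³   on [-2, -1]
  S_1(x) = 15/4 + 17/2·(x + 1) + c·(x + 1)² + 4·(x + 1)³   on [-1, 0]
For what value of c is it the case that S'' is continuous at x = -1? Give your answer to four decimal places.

S_0''(x) = 5/2 + 6·(x + 2), so S_0''(-1) = 17/2. On the right, S_1''(-1) = 2c, so c = 17/4.

4.2500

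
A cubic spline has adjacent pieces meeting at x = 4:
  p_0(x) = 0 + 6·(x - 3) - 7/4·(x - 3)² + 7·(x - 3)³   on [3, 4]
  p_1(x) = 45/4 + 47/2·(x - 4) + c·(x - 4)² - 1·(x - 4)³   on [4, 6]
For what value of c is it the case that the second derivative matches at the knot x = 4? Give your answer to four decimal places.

19.2500

p_0''(x) = -7/2 + 42·(x - 3), so p_0''(4) = 77/2. On the right, p_1''(4) = 2c, so c = 77/4.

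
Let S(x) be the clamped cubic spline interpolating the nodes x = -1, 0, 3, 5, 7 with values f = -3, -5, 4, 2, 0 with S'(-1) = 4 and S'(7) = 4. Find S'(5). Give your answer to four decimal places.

Write σ_i for S''(x_i). With h_i = 1, 3, 2, 2 and divided differences Δ_i = -2, 3, -1, -1, the continuity of S' gives the tridiagonal system
  1·σ_0 + 8·σ_1 + 3·σ_2 = 6(Δ_1 - Δ_0) = 30
  3·σ_1 + 10·σ_2 + 2·σ_3 = 6(Δ_2 - Δ_1) = -24
  2·σ_2 + 8·σ_3 + 2·σ_4 = 6(Δ_3 - Δ_2) = 0
Clamped end conditions give two more equations: 2h_0·σ_0 + h_0·σ_1 = 6(Δ_0 - S'(-1)) = -36 and h_3·σ_3 + 2h_3·σ_4 = 6(S'(7) - Δ_3) = 30.
Solving: σ_0 = -1063/48, σ_1 = 199/24, σ_2 = -227/48, σ_3 = -19/24, σ_4 = 379/48.
On [5, 7], S'(x) = b_3 + 2c_3·(x - 5) + 3d_3·(x - 5)² with b_3 = Δ_3 - h_3(2σ_3 + σ_4)/6 = -149/48, c_3 = σ_3/2 = -19/48, d_3 = (σ_4 - σ_3)/(6h_3) = 139/192. So S'(5) = -149/48.

-3.1042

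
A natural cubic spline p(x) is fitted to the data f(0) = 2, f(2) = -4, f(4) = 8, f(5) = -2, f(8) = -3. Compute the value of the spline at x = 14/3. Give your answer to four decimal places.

Put m_i = p'' at the i-th knot. Here h = (2, 2, 1, 3) and Δ = (-3, 6, -10, -1/3), so the interior equations h_(i-1)·m_(i-1) + 2(h_(i-1)+h_i)·m_i + h_i·m_(i+1) = 6(Δ_i − Δ_(i-1)) read
  2·m_0 + 8·m_1 + 2·m_2 = 6(Δ_1 - Δ_0) = 54
  2·m_1 + 6·m_2 + 1·m_3 = 6(Δ_2 - Δ_1) = -96
  1·m_2 + 8·m_3 + 3·m_4 = 6(Δ_3 - Δ_2) = 58
Natural end conditions: m_0 = m_4 = 0.
Forward elimination and back-substitution give m_0 = 0, m_1 = 2095/172, m_2 = -934/43, m_3 = 857/86, m_4 = 0.
On [4, 5], p(x) = 8 - 2281/516·(x - 4) - 467/43·(x - 4)² + 2725/516·(x - 4)³.
With (x - 4) = 2/3: p(14/3) = 12475/6966.

1.7908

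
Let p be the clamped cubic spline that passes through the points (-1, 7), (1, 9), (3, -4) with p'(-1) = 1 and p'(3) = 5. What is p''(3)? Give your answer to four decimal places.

Put m_i = p'' at the i-th knot. Here h = (2, 2) and Δ = (1, -13/2), so the interior equations h_(i-1)·m_(i-1) + 2(h_(i-1)+h_i)·m_i + h_i·m_(i+1) = 6(Δ_i − Δ_(i-1)) read
  2·m_0 + 8·m_1 + 2·m_2 = 6(Δ_1 - Δ_0) = -45
Clamped end conditions give two more equations: 2h_0·m_0 + h_0·m_1 = 6(Δ_0 - p'(-1)) = 0 and h_1·m_1 + 2h_1·m_2 = 6(p'(3) - Δ_1) = 69.
Hence m_0 = 53/8, m_1 = -53/4, m_2 = 191/8.

23.8750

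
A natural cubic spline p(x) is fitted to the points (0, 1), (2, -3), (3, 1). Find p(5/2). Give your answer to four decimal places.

-1.3750

Put M_i = p'' at the i-th knot. Here h = (2, 1) and Δ = (-2, 4), so the interior equations h_(i-1)·M_(i-1) + 2(h_(i-1)+h_i)·M_i + h_i·M_(i+1) = 6(Δ_i − Δ_(i-1)) read
  2·M_0 + 6·M_1 + 1·M_2 = 6(Δ_1 - Δ_0) = 36
Natural end conditions: M_0 = M_2 = 0.
Hence M_0 = 0, M_1 = 6, M_2 = 0.
On [2, 3], p(x) = -3 + 2·(x - 2) + 3·(x - 2)² - 1·(x - 2)³.
With (x - 2) = 1/2: p(5/2) = -11/8.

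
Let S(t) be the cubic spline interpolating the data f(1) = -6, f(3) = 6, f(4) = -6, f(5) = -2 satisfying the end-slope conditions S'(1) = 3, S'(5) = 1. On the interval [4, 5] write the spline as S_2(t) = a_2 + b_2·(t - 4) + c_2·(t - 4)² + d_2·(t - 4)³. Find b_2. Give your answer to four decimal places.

Put M_i = S'' at the i-th knot. Here h = (2, 1, 1) and Δ = (6, -12, 4), so the interior equations h_(i-1)·M_(i-1) + 2(h_(i-1)+h_i)·M_i + h_i·M_(i+1) = 6(Δ_i − Δ_(i-1)) read
  2·M_0 + 6·M_1 + 1·M_2 = 6(Δ_1 - Δ_0) = -108
  1·M_1 + 4·M_2 + 1·M_3 = 6(Δ_2 - Δ_1) = 96
Clamped end conditions give two more equations: 2h_0·M_0 + h_0·M_1 = 6(Δ_0 - S'(1)) = 18 and h_2·M_2 + 2h_2·M_3 = 6(S'(5) - Δ_2) = -18.
Solving: M_0 = 221/11, M_1 = -343/11, M_2 = 428/11, M_3 = -313/11.
On [4, 5], with S_2(t) = a_2 + b_2·(t - 4) + c_2·(t - 4)² + d_2·(t - 4)³: c_2 = M_2/2 = 214/11, d_2 = (M_3 - M_2)/(6h_2) = -247/22, b_2 = Δ_2 - h_2(2M_2 + M_3)/6 = -93/22.

-4.2273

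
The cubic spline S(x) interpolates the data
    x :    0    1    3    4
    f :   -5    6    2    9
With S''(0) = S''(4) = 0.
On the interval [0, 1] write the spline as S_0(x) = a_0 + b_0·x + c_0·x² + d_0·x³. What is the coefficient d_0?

With M_i denoting the second derivative at x_i, h_i = 1, 2, 1, and Δ_i = (y_(i+1) − y_i)/h_i = 11, -2, 7:
  1·M_0 + 6·M_1 + 2·M_2 = 6(Δ_1 - Δ_0) = -78
  2·M_1 + 6·M_2 + 1·M_3 = 6(Δ_2 - Δ_1) = 54
Natural end conditions: M_0 = M_3 = 0.
Hence M_0 = 0, M_1 = -18, M_2 = 15, M_3 = 0.
On [0, 1], with S_0(x) = a_0 + b_0·x + c_0·x² + d_0·x³: c_0 = M_0/2 = 0, d_0 = (M_1 - M_0)/(6h_0) = -3, b_0 = Δ_0 - h_0(2M_0 + M_1)/6 = 14.

-3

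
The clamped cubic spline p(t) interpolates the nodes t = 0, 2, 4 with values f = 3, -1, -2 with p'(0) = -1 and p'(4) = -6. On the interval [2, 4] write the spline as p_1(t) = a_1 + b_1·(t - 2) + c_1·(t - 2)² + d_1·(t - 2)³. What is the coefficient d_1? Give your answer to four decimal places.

-1.2813

With σ_i denoting the second derivative at x_i, h_i = 2, 2, and Δ_i = (y_(i+1) − y_i)/h_i = -2, -1/2:
  2·σ_0 + 8·σ_1 + 2·σ_2 = 6(Δ_1 - Δ_0) = 9
Clamped end conditions give two more equations: 2h_0·σ_0 + h_0·σ_1 = 6(Δ_0 - p'(0)) = -6 and h_1·σ_1 + 2h_1·σ_2 = 6(p'(4) - Δ_1) = -33.
Solving the tridiagonal system: σ_0 = -31/8, σ_1 = 19/4, σ_2 = -85/8.
On [2, 4], with p_1(t) = a_1 + b_1·(t - 2) + c_1·(t - 2)² + d_1·(t - 2)³: c_1 = σ_1/2 = 19/8, d_1 = (σ_2 - σ_1)/(6h_1) = -41/32, b_1 = Δ_1 - h_1(2σ_1 + σ_2)/6 = -1/8.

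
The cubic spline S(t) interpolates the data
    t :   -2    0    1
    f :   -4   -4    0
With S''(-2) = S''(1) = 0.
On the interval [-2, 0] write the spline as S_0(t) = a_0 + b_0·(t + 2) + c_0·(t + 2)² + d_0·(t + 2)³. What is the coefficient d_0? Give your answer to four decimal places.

Let σ_i = S''(x_i). Step sizes h_i = 2, 1; slopes of the chords Δ_i = (y_(i+1) - y_i)/h_i = 0, 4.
  2·σ_0 + 6·σ_1 + 1·σ_2 = 6(Δ_1 - Δ_0) = 24
Natural end conditions: σ_0 = σ_2 = 0.
Solving: σ_0 = 0, σ_1 = 4, σ_2 = 0.
On [-2, 0], with S_0(t) = a_0 + b_0·(t + 2) + c_0·(t + 2)² + d_0·(t + 2)³: c_0 = σ_0/2 = 0, d_0 = (σ_1 - σ_0)/(6h_0) = 1/3, b_0 = Δ_0 - h_0(2σ_0 + σ_1)/6 = -4/3.

0.3333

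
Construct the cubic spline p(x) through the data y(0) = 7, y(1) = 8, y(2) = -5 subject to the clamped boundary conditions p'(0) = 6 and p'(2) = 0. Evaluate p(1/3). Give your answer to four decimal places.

8.9259

Write σ_i for p''(x_i). With h_i = 1, 1 and divided differences Δ_i = 1, -13, the continuity of p' gives the tridiagonal system
  1·σ_0 + 4·σ_1 + 1·σ_2 = 6(Δ_1 - Δ_0) = -84
Clamped end conditions give two more equations: 2h_0·σ_0 + h_0·σ_1 = 6(Δ_0 - p'(0)) = -30 and h_1·σ_1 + 2h_1·σ_2 = 6(p'(2) - Δ_1) = 78.
Solving the tridiagonal system: σ_0 = 3, σ_1 = -36, σ_2 = 57.
On [0, 1], p(x) = 7 + 6·x + 3/2·x² - 13/2·x³.
With x = 1/3: p(1/3) = 241/27.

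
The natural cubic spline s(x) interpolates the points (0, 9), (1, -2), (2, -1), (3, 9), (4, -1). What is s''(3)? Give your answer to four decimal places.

-34.7143

Write σ_i for s''(x_i). With h_i = 1, 1, 1, 1 and divided differences Δ_i = -11, 1, 10, -10, the continuity of s' gives the tridiagonal system
  1·σ_0 + 4·σ_1 + 1·σ_2 = 6(Δ_1 - Δ_0) = 72
  1·σ_1 + 4·σ_2 + 1·σ_3 = 6(Δ_2 - Δ_1) = 54
  1·σ_2 + 4·σ_3 + 1·σ_4 = 6(Δ_3 - Δ_2) = -120
Natural end conditions: σ_0 = σ_4 = 0.
Solving the tridiagonal system: σ_0 = 0, σ_1 = 93/7, σ_2 = 132/7, σ_3 = -243/7, σ_4 = 0.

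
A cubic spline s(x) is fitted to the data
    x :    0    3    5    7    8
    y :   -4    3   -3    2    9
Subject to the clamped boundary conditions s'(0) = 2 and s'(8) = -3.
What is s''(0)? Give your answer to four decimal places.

Write m_i for s''(x_i). With h_i = 3, 2, 2, 1 and divided differences Δ_i = 7/3, -3, 5/2, 7, the continuity of s' gives the tridiagonal system
  3·m_0 + 10·m_1 + 2·m_2 = 6(Δ_1 - Δ_0) = -32
  2·m_1 + 8·m_2 + 2·m_3 = 6(Δ_2 - Δ_1) = 33
  2·m_2 + 6·m_3 + 1·m_4 = 6(Δ_3 - Δ_2) = 27
Clamped end conditions give two more equations: 2h_0·m_0 + h_0·m_1 = 6(Δ_0 - s'(0)) = 2 and h_3·m_3 + 2h_3·m_4 = 6(s'(8) - Δ_3) = -60.
Forward elimination and back-substitution give m_0 = 1667/636, m_1 = -485/106, m_2 = 1249/424, m_3 = 985/106, m_4 = -7345/212.

2.6211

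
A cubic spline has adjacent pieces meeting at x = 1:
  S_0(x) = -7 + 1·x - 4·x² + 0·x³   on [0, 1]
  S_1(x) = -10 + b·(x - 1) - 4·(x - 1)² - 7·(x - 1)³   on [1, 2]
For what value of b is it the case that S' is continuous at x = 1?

S_0'(x) = 1 - 8·x + 0·x², so S_0'(1) = -7. On the right, S_1'(1) = b, so b = -7.

-7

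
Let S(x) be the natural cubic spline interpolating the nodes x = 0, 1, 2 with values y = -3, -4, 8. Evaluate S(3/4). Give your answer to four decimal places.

-4.8164

Put m_i = S'' at the i-th knot. Here h = (1, 1) and Δ = (-1, 12), so the interior equations h_(i-1)·m_(i-1) + 2(h_(i-1)+h_i)·m_i + h_i·m_(i+1) = 6(Δ_i − Δ_(i-1)) read
  1·m_0 + 4·m_1 + 1·m_2 = 6(Δ_1 - Δ_0) = 78
Natural end conditions: m_0 = m_2 = 0.
Solving: m_0 = 0, m_1 = 39/2, m_2 = 0.
On [0, 1], S(x) = -3 - 17/4·x + 0·x² + 13/4·x³.
With x = 3/4: S(3/4) = -1233/256.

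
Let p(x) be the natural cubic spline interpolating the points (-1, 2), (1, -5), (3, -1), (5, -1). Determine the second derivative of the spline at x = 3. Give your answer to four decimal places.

Write M_i for p''(x_i). With h_i = 2, 2, 2 and divided differences Δ_i = -7/2, 2, 0, the continuity of p' gives the tridiagonal system
  2·M_0 + 8·M_1 + 2·M_2 = 6(Δ_1 - Δ_0) = 33
  2·M_1 + 8·M_2 + 2·M_3 = 6(Δ_2 - Δ_1) = -12
Natural end conditions: M_0 = M_3 = 0.
Solving the tridiagonal system: M_0 = 0, M_1 = 24/5, M_2 = -27/10, M_3 = 0.

-2.7000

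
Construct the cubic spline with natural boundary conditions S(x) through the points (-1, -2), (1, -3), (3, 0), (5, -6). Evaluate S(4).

Let M_i = S''(x_i). Step sizes h_i = 2, 2, 2; slopes of the chords Δ_i = (y_(i+1) - y_i)/h_i = -1/2, 3/2, -3.
  2·M_0 + 8·M_1 + 2·M_2 = 6(Δ_1 - Δ_0) = 12
  2·M_1 + 8·M_2 + 2·M_3 = 6(Δ_2 - Δ_1) = -27
Natural end conditions: M_0 = M_3 = 0.
Hence M_0 = 0, M_1 = 5/2, M_2 = -4, M_3 = 0.
On [3, 5], S(x) = 0 - 1/3·(x - 3) - 2·(x - 3)² + 1/3·(x - 3)³.
With (x - 3) = 1: S(4) = -2.

-2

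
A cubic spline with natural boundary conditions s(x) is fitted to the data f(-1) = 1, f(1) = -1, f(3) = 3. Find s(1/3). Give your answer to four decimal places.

With σ_i denoting the second derivative at x_i, h_i = 2, 2, and Δ_i = (y_(i+1) − y_i)/h_i = -1, 2:
  2·σ_0 + 8·σ_1 + 2·σ_2 = 6(Δ_1 - Δ_0) = 18
Natural end conditions: σ_0 = σ_2 = 0.
Forward elimination and back-substitution give σ_0 = 0, σ_1 = 9/4, σ_2 = 0.
On [-1, 1], s(x) = 1 - 7/4·(x + 1) + 0·(x + 1)² + 3/16·(x + 1)³.
With (x + 1) = 4/3: s(1/3) = -8/9.

-0.8889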